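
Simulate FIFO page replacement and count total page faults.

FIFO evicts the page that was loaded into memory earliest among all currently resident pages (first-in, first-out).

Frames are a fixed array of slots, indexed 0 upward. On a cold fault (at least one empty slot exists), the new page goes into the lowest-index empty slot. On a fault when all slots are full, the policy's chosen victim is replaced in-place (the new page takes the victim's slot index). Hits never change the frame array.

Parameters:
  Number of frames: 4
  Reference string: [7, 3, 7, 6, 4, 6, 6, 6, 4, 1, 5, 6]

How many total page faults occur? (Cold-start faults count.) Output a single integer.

Step 0: ref 7 → FAULT, frames=[7,-,-,-]
Step 1: ref 3 → FAULT, frames=[7,3,-,-]
Step 2: ref 7 → HIT, frames=[7,3,-,-]
Step 3: ref 6 → FAULT, frames=[7,3,6,-]
Step 4: ref 4 → FAULT, frames=[7,3,6,4]
Step 5: ref 6 → HIT, frames=[7,3,6,4]
Step 6: ref 6 → HIT, frames=[7,3,6,4]
Step 7: ref 6 → HIT, frames=[7,3,6,4]
Step 8: ref 4 → HIT, frames=[7,3,6,4]
Step 9: ref 1 → FAULT (evict 7), frames=[1,3,6,4]
Step 10: ref 5 → FAULT (evict 3), frames=[1,5,6,4]
Step 11: ref 6 → HIT, frames=[1,5,6,4]
Total faults: 6

Answer: 6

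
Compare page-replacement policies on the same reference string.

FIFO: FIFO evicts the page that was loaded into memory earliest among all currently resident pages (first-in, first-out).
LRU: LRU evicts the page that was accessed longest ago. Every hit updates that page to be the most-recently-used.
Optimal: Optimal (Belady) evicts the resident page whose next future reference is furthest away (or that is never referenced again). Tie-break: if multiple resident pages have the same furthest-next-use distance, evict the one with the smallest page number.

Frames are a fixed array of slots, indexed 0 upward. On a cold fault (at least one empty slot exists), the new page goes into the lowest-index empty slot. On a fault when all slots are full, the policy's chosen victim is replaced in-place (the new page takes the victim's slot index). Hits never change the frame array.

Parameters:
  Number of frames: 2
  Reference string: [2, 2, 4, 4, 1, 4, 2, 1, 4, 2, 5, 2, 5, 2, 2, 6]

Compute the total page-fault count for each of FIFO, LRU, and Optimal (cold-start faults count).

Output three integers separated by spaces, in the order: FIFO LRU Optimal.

--- FIFO ---
  step 0: ref 2 -> FAULT, frames=[2,-] (faults so far: 1)
  step 1: ref 2 -> HIT, frames=[2,-] (faults so far: 1)
  step 2: ref 4 -> FAULT, frames=[2,4] (faults so far: 2)
  step 3: ref 4 -> HIT, frames=[2,4] (faults so far: 2)
  step 4: ref 1 -> FAULT, evict 2, frames=[1,4] (faults so far: 3)
  step 5: ref 4 -> HIT, frames=[1,4] (faults so far: 3)
  step 6: ref 2 -> FAULT, evict 4, frames=[1,2] (faults so far: 4)
  step 7: ref 1 -> HIT, frames=[1,2] (faults so far: 4)
  step 8: ref 4 -> FAULT, evict 1, frames=[4,2] (faults so far: 5)
  step 9: ref 2 -> HIT, frames=[4,2] (faults so far: 5)
  step 10: ref 5 -> FAULT, evict 2, frames=[4,5] (faults so far: 6)
  step 11: ref 2 -> FAULT, evict 4, frames=[2,5] (faults so far: 7)
  step 12: ref 5 -> HIT, frames=[2,5] (faults so far: 7)
  step 13: ref 2 -> HIT, frames=[2,5] (faults so far: 7)
  step 14: ref 2 -> HIT, frames=[2,5] (faults so far: 7)
  step 15: ref 6 -> FAULT, evict 5, frames=[2,6] (faults so far: 8)
  FIFO total faults: 8
--- LRU ---
  step 0: ref 2 -> FAULT, frames=[2,-] (faults so far: 1)
  step 1: ref 2 -> HIT, frames=[2,-] (faults so far: 1)
  step 2: ref 4 -> FAULT, frames=[2,4] (faults so far: 2)
  step 3: ref 4 -> HIT, frames=[2,4] (faults so far: 2)
  step 4: ref 1 -> FAULT, evict 2, frames=[1,4] (faults so far: 3)
  step 5: ref 4 -> HIT, frames=[1,4] (faults so far: 3)
  step 6: ref 2 -> FAULT, evict 1, frames=[2,4] (faults so far: 4)
  step 7: ref 1 -> FAULT, evict 4, frames=[2,1] (faults so far: 5)
  step 8: ref 4 -> FAULT, evict 2, frames=[4,1] (faults so far: 6)
  step 9: ref 2 -> FAULT, evict 1, frames=[4,2] (faults so far: 7)
  step 10: ref 5 -> FAULT, evict 4, frames=[5,2] (faults so far: 8)
  step 11: ref 2 -> HIT, frames=[5,2] (faults so far: 8)
  step 12: ref 5 -> HIT, frames=[5,2] (faults so far: 8)
  step 13: ref 2 -> HIT, frames=[5,2] (faults so far: 8)
  step 14: ref 2 -> HIT, frames=[5,2] (faults so far: 8)
  step 15: ref 6 -> FAULT, evict 5, frames=[6,2] (faults so far: 9)
  LRU total faults: 9
--- Optimal ---
  step 0: ref 2 -> FAULT, frames=[2,-] (faults so far: 1)
  step 1: ref 2 -> HIT, frames=[2,-] (faults so far: 1)
  step 2: ref 4 -> FAULT, frames=[2,4] (faults so far: 2)
  step 3: ref 4 -> HIT, frames=[2,4] (faults so far: 2)
  step 4: ref 1 -> FAULT, evict 2, frames=[1,4] (faults so far: 3)
  step 5: ref 4 -> HIT, frames=[1,4] (faults so far: 3)
  step 6: ref 2 -> FAULT, evict 4, frames=[1,2] (faults so far: 4)
  step 7: ref 1 -> HIT, frames=[1,2] (faults so far: 4)
  step 8: ref 4 -> FAULT, evict 1, frames=[4,2] (faults so far: 5)
  step 9: ref 2 -> HIT, frames=[4,2] (faults so far: 5)
  step 10: ref 5 -> FAULT, evict 4, frames=[5,2] (faults so far: 6)
  step 11: ref 2 -> HIT, frames=[5,2] (faults so far: 6)
  step 12: ref 5 -> HIT, frames=[5,2] (faults so far: 6)
  step 13: ref 2 -> HIT, frames=[5,2] (faults so far: 6)
  step 14: ref 2 -> HIT, frames=[5,2] (faults so far: 6)
  step 15: ref 6 -> FAULT, evict 2, frames=[5,6] (faults so far: 7)
  Optimal total faults: 7

Answer: 8 9 7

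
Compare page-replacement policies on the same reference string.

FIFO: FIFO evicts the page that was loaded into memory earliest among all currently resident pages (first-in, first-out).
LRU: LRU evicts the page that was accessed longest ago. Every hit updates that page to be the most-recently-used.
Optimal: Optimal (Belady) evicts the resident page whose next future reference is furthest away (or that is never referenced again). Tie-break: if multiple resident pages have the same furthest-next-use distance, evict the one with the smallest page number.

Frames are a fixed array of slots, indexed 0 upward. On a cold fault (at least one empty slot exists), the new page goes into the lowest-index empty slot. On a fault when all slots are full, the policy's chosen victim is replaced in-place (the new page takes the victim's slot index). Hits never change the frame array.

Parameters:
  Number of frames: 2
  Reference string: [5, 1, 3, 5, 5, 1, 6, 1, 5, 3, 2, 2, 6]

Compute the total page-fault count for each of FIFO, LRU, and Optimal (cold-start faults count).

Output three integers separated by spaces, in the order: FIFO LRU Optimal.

--- FIFO ---
  step 0: ref 5 -> FAULT, frames=[5,-] (faults so far: 1)
  step 1: ref 1 -> FAULT, frames=[5,1] (faults so far: 2)
  step 2: ref 3 -> FAULT, evict 5, frames=[3,1] (faults so far: 3)
  step 3: ref 5 -> FAULT, evict 1, frames=[3,5] (faults so far: 4)
  step 4: ref 5 -> HIT, frames=[3,5] (faults so far: 4)
  step 5: ref 1 -> FAULT, evict 3, frames=[1,5] (faults so far: 5)
  step 6: ref 6 -> FAULT, evict 5, frames=[1,6] (faults so far: 6)
  step 7: ref 1 -> HIT, frames=[1,6] (faults so far: 6)
  step 8: ref 5 -> FAULT, evict 1, frames=[5,6] (faults so far: 7)
  step 9: ref 3 -> FAULT, evict 6, frames=[5,3] (faults so far: 8)
  step 10: ref 2 -> FAULT, evict 5, frames=[2,3] (faults so far: 9)
  step 11: ref 2 -> HIT, frames=[2,3] (faults so far: 9)
  step 12: ref 6 -> FAULT, evict 3, frames=[2,6] (faults so far: 10)
  FIFO total faults: 10
--- LRU ---
  step 0: ref 5 -> FAULT, frames=[5,-] (faults so far: 1)
  step 1: ref 1 -> FAULT, frames=[5,1] (faults so far: 2)
  step 2: ref 3 -> FAULT, evict 5, frames=[3,1] (faults so far: 3)
  step 3: ref 5 -> FAULT, evict 1, frames=[3,5] (faults so far: 4)
  step 4: ref 5 -> HIT, frames=[3,5] (faults so far: 4)
  step 5: ref 1 -> FAULT, evict 3, frames=[1,5] (faults so far: 5)
  step 6: ref 6 -> FAULT, evict 5, frames=[1,6] (faults so far: 6)
  step 7: ref 1 -> HIT, frames=[1,6] (faults so far: 6)
  step 8: ref 5 -> FAULT, evict 6, frames=[1,5] (faults so far: 7)
  step 9: ref 3 -> FAULT, evict 1, frames=[3,5] (faults so far: 8)
  step 10: ref 2 -> FAULT, evict 5, frames=[3,2] (faults so far: 9)
  step 11: ref 2 -> HIT, frames=[3,2] (faults so far: 9)
  step 12: ref 6 -> FAULT, evict 3, frames=[6,2] (faults so far: 10)
  LRU total faults: 10
--- Optimal ---
  step 0: ref 5 -> FAULT, frames=[5,-] (faults so far: 1)
  step 1: ref 1 -> FAULT, frames=[5,1] (faults so far: 2)
  step 2: ref 3 -> FAULT, evict 1, frames=[5,3] (faults so far: 3)
  step 3: ref 5 -> HIT, frames=[5,3] (faults so far: 3)
  step 4: ref 5 -> HIT, frames=[5,3] (faults so far: 3)
  step 5: ref 1 -> FAULT, evict 3, frames=[5,1] (faults so far: 4)
  step 6: ref 6 -> FAULT, evict 5, frames=[6,1] (faults so far: 5)
  step 7: ref 1 -> HIT, frames=[6,1] (faults so far: 5)
  step 8: ref 5 -> FAULT, evict 1, frames=[6,5] (faults so far: 6)
  step 9: ref 3 -> FAULT, evict 5, frames=[6,3] (faults so far: 7)
  step 10: ref 2 -> FAULT, evict 3, frames=[6,2] (faults so far: 8)
  step 11: ref 2 -> HIT, frames=[6,2] (faults so far: 8)
  step 12: ref 6 -> HIT, frames=[6,2] (faults so far: 8)
  Optimal total faults: 8

Answer: 10 10 8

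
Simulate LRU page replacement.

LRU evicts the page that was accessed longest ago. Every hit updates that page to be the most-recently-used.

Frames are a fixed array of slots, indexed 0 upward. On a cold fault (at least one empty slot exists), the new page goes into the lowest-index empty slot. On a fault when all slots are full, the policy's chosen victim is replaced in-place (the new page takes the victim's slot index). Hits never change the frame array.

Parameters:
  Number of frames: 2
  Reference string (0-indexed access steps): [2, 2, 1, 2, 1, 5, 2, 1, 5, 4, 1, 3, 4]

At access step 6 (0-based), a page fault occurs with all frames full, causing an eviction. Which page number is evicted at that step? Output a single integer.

Step 0: ref 2 -> FAULT, frames=[2,-]
Step 1: ref 2 -> HIT, frames=[2,-]
Step 2: ref 1 -> FAULT, frames=[2,1]
Step 3: ref 2 -> HIT, frames=[2,1]
Step 4: ref 1 -> HIT, frames=[2,1]
Step 5: ref 5 -> FAULT, evict 2, frames=[5,1]
Step 6: ref 2 -> FAULT, evict 1, frames=[5,2]
At step 6: evicted page 1

Answer: 1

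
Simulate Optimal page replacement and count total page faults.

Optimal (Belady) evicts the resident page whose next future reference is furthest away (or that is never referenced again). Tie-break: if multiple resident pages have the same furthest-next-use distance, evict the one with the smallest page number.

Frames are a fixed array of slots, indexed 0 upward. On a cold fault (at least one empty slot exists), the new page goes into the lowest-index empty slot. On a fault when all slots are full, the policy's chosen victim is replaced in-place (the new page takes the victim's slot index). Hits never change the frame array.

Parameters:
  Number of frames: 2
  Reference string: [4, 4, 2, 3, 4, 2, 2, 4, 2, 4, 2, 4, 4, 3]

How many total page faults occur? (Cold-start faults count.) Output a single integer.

Step 0: ref 4 → FAULT, frames=[4,-]
Step 1: ref 4 → HIT, frames=[4,-]
Step 2: ref 2 → FAULT, frames=[4,2]
Step 3: ref 3 → FAULT (evict 2), frames=[4,3]
Step 4: ref 4 → HIT, frames=[4,3]
Step 5: ref 2 → FAULT (evict 3), frames=[4,2]
Step 6: ref 2 → HIT, frames=[4,2]
Step 7: ref 4 → HIT, frames=[4,2]
Step 8: ref 2 → HIT, frames=[4,2]
Step 9: ref 4 → HIT, frames=[4,2]
Step 10: ref 2 → HIT, frames=[4,2]
Step 11: ref 4 → HIT, frames=[4,2]
Step 12: ref 4 → HIT, frames=[4,2]
Step 13: ref 3 → FAULT (evict 2), frames=[4,3]
Total faults: 5

Answer: 5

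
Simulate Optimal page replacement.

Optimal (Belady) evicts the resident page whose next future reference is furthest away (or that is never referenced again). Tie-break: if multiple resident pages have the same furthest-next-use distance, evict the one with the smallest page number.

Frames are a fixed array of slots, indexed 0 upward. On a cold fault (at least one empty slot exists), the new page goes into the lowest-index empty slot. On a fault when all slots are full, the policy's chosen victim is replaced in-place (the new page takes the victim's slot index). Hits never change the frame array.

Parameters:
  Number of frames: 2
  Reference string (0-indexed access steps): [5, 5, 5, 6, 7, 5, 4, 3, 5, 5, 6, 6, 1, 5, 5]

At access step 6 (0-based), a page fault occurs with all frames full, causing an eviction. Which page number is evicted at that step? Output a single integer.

Answer: 7

Derivation:
Step 0: ref 5 -> FAULT, frames=[5,-]
Step 1: ref 5 -> HIT, frames=[5,-]
Step 2: ref 5 -> HIT, frames=[5,-]
Step 3: ref 6 -> FAULT, frames=[5,6]
Step 4: ref 7 -> FAULT, evict 6, frames=[5,7]
Step 5: ref 5 -> HIT, frames=[5,7]
Step 6: ref 4 -> FAULT, evict 7, frames=[5,4]
At step 6: evicted page 7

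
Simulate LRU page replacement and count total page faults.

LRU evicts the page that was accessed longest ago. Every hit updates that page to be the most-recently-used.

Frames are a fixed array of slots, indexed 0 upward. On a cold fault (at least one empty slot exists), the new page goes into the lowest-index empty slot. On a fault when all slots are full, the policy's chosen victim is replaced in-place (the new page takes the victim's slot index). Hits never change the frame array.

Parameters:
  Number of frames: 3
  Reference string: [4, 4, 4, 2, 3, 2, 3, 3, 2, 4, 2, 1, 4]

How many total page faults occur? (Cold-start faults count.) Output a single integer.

Step 0: ref 4 → FAULT, frames=[4,-,-]
Step 1: ref 4 → HIT, frames=[4,-,-]
Step 2: ref 4 → HIT, frames=[4,-,-]
Step 3: ref 2 → FAULT, frames=[4,2,-]
Step 4: ref 3 → FAULT, frames=[4,2,3]
Step 5: ref 2 → HIT, frames=[4,2,3]
Step 6: ref 3 → HIT, frames=[4,2,3]
Step 7: ref 3 → HIT, frames=[4,2,3]
Step 8: ref 2 → HIT, frames=[4,2,3]
Step 9: ref 4 → HIT, frames=[4,2,3]
Step 10: ref 2 → HIT, frames=[4,2,3]
Step 11: ref 1 → FAULT (evict 3), frames=[4,2,1]
Step 12: ref 4 → HIT, frames=[4,2,1]
Total faults: 4

Answer: 4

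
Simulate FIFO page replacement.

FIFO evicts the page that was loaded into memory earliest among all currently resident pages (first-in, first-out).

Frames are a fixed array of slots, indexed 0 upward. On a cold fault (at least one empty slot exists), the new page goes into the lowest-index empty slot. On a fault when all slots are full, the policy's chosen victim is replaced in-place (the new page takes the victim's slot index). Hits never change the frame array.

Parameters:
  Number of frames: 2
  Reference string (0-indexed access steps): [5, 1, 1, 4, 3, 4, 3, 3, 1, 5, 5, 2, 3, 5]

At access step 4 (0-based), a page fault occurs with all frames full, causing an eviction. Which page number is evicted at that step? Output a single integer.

Answer: 1

Derivation:
Step 0: ref 5 -> FAULT, frames=[5,-]
Step 1: ref 1 -> FAULT, frames=[5,1]
Step 2: ref 1 -> HIT, frames=[5,1]
Step 3: ref 4 -> FAULT, evict 5, frames=[4,1]
Step 4: ref 3 -> FAULT, evict 1, frames=[4,3]
At step 4: evicted page 1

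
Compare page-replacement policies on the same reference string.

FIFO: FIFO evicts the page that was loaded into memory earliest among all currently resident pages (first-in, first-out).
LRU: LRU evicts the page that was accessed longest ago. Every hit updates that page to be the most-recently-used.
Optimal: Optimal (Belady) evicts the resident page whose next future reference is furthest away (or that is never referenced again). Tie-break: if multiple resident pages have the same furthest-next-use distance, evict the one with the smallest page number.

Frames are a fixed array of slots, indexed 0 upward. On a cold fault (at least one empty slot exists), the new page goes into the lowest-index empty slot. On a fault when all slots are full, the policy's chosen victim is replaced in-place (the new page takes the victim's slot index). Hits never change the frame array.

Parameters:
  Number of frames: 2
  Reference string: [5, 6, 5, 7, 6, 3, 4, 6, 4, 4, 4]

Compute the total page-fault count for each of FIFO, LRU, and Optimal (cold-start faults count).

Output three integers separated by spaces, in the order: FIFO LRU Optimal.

Answer: 6 7 5

Derivation:
--- FIFO ---
  step 0: ref 5 -> FAULT, frames=[5,-] (faults so far: 1)
  step 1: ref 6 -> FAULT, frames=[5,6] (faults so far: 2)
  step 2: ref 5 -> HIT, frames=[5,6] (faults so far: 2)
  step 3: ref 7 -> FAULT, evict 5, frames=[7,6] (faults so far: 3)
  step 4: ref 6 -> HIT, frames=[7,6] (faults so far: 3)
  step 5: ref 3 -> FAULT, evict 6, frames=[7,3] (faults so far: 4)
  step 6: ref 4 -> FAULT, evict 7, frames=[4,3] (faults so far: 5)
  step 7: ref 6 -> FAULT, evict 3, frames=[4,6] (faults so far: 6)
  step 8: ref 4 -> HIT, frames=[4,6] (faults so far: 6)
  step 9: ref 4 -> HIT, frames=[4,6] (faults so far: 6)
  step 10: ref 4 -> HIT, frames=[4,6] (faults so far: 6)
  FIFO total faults: 6
--- LRU ---
  step 0: ref 5 -> FAULT, frames=[5,-] (faults so far: 1)
  step 1: ref 6 -> FAULT, frames=[5,6] (faults so far: 2)
  step 2: ref 5 -> HIT, frames=[5,6] (faults so far: 2)
  step 3: ref 7 -> FAULT, evict 6, frames=[5,7] (faults so far: 3)
  step 4: ref 6 -> FAULT, evict 5, frames=[6,7] (faults so far: 4)
  step 5: ref 3 -> FAULT, evict 7, frames=[6,3] (faults so far: 5)
  step 6: ref 4 -> FAULT, evict 6, frames=[4,3] (faults so far: 6)
  step 7: ref 6 -> FAULT, evict 3, frames=[4,6] (faults so far: 7)
  step 8: ref 4 -> HIT, frames=[4,6] (faults so far: 7)
  step 9: ref 4 -> HIT, frames=[4,6] (faults so far: 7)
  step 10: ref 4 -> HIT, frames=[4,6] (faults so far: 7)
  LRU total faults: 7
--- Optimal ---
  step 0: ref 5 -> FAULT, frames=[5,-] (faults so far: 1)
  step 1: ref 6 -> FAULT, frames=[5,6] (faults so far: 2)
  step 2: ref 5 -> HIT, frames=[5,6] (faults so far: 2)
  step 3: ref 7 -> FAULT, evict 5, frames=[7,6] (faults so far: 3)
  step 4: ref 6 -> HIT, frames=[7,6] (faults so far: 3)
  step 5: ref 3 -> FAULT, evict 7, frames=[3,6] (faults so far: 4)
  step 6: ref 4 -> FAULT, evict 3, frames=[4,6] (faults so far: 5)
  step 7: ref 6 -> HIT, frames=[4,6] (faults so far: 5)
  step 8: ref 4 -> HIT, frames=[4,6] (faults so far: 5)
  step 9: ref 4 -> HIT, frames=[4,6] (faults so far: 5)
  step 10: ref 4 -> HIT, frames=[4,6] (faults so far: 5)
  Optimal total faults: 5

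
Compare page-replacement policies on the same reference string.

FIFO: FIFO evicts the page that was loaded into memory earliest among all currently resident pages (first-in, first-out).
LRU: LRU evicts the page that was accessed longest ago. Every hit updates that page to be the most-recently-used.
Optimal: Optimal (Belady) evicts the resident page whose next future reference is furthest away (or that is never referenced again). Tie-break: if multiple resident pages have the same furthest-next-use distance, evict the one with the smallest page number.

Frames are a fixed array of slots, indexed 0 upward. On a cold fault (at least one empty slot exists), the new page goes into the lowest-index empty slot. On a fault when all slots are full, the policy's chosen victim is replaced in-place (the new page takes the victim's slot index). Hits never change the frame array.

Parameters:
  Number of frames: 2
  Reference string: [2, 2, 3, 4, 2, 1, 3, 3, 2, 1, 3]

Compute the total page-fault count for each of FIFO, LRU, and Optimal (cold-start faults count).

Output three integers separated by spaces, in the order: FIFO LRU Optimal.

Answer: 9 9 6

Derivation:
--- FIFO ---
  step 0: ref 2 -> FAULT, frames=[2,-] (faults so far: 1)
  step 1: ref 2 -> HIT, frames=[2,-] (faults so far: 1)
  step 2: ref 3 -> FAULT, frames=[2,3] (faults so far: 2)
  step 3: ref 4 -> FAULT, evict 2, frames=[4,3] (faults so far: 3)
  step 4: ref 2 -> FAULT, evict 3, frames=[4,2] (faults so far: 4)
  step 5: ref 1 -> FAULT, evict 4, frames=[1,2] (faults so far: 5)
  step 6: ref 3 -> FAULT, evict 2, frames=[1,3] (faults so far: 6)
  step 7: ref 3 -> HIT, frames=[1,3] (faults so far: 6)
  step 8: ref 2 -> FAULT, evict 1, frames=[2,3] (faults so far: 7)
  step 9: ref 1 -> FAULT, evict 3, frames=[2,1] (faults so far: 8)
  step 10: ref 3 -> FAULT, evict 2, frames=[3,1] (faults so far: 9)
  FIFO total faults: 9
--- LRU ---
  step 0: ref 2 -> FAULT, frames=[2,-] (faults so far: 1)
  step 1: ref 2 -> HIT, frames=[2,-] (faults so far: 1)
  step 2: ref 3 -> FAULT, frames=[2,3] (faults so far: 2)
  step 3: ref 4 -> FAULT, evict 2, frames=[4,3] (faults so far: 3)
  step 4: ref 2 -> FAULT, evict 3, frames=[4,2] (faults so far: 4)
  step 5: ref 1 -> FAULT, evict 4, frames=[1,2] (faults so far: 5)
  step 6: ref 3 -> FAULT, evict 2, frames=[1,3] (faults so far: 6)
  step 7: ref 3 -> HIT, frames=[1,3] (faults so far: 6)
  step 8: ref 2 -> FAULT, evict 1, frames=[2,3] (faults so far: 7)
  step 9: ref 1 -> FAULT, evict 3, frames=[2,1] (faults so far: 8)
  step 10: ref 3 -> FAULT, evict 2, frames=[3,1] (faults so far: 9)
  LRU total faults: 9
--- Optimal ---
  step 0: ref 2 -> FAULT, frames=[2,-] (faults so far: 1)
  step 1: ref 2 -> HIT, frames=[2,-] (faults so far: 1)
  step 2: ref 3 -> FAULT, frames=[2,3] (faults so far: 2)
  step 3: ref 4 -> FAULT, evict 3, frames=[2,4] (faults so far: 3)
  step 4: ref 2 -> HIT, frames=[2,4] (faults so far: 3)
  step 5: ref 1 -> FAULT, evict 4, frames=[2,1] (faults so far: 4)
  step 6: ref 3 -> FAULT, evict 1, frames=[2,3] (faults so far: 5)
  step 7: ref 3 -> HIT, frames=[2,3] (faults so far: 5)
  step 8: ref 2 -> HIT, frames=[2,3] (faults so far: 5)
  step 9: ref 1 -> FAULT, evict 2, frames=[1,3] (faults so far: 6)
  step 10: ref 3 -> HIT, frames=[1,3] (faults so far: 6)
  Optimal total faults: 6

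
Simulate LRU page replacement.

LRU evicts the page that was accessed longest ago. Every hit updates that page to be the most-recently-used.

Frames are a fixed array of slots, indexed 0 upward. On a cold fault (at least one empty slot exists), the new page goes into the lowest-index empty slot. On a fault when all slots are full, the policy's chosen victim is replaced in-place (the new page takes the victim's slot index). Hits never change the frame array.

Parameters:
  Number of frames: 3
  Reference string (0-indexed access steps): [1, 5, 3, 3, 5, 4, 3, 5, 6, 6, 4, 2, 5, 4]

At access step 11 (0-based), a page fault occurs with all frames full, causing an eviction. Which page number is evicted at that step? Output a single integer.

Answer: 5

Derivation:
Step 0: ref 1 -> FAULT, frames=[1,-,-]
Step 1: ref 5 -> FAULT, frames=[1,5,-]
Step 2: ref 3 -> FAULT, frames=[1,5,3]
Step 3: ref 3 -> HIT, frames=[1,5,3]
Step 4: ref 5 -> HIT, frames=[1,5,3]
Step 5: ref 4 -> FAULT, evict 1, frames=[4,5,3]
Step 6: ref 3 -> HIT, frames=[4,5,3]
Step 7: ref 5 -> HIT, frames=[4,5,3]
Step 8: ref 6 -> FAULT, evict 4, frames=[6,5,3]
Step 9: ref 6 -> HIT, frames=[6,5,3]
Step 10: ref 4 -> FAULT, evict 3, frames=[6,5,4]
Step 11: ref 2 -> FAULT, evict 5, frames=[6,2,4]
At step 11: evicted page 5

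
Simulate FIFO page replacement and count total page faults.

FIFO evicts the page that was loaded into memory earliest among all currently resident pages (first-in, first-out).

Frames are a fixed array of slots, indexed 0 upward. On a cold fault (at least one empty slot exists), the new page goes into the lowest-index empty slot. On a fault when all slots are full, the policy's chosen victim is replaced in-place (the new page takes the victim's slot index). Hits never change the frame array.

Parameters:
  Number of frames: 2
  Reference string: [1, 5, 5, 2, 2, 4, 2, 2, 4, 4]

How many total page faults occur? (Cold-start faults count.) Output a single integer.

Step 0: ref 1 → FAULT, frames=[1,-]
Step 1: ref 5 → FAULT, frames=[1,5]
Step 2: ref 5 → HIT, frames=[1,5]
Step 3: ref 2 → FAULT (evict 1), frames=[2,5]
Step 4: ref 2 → HIT, frames=[2,5]
Step 5: ref 4 → FAULT (evict 5), frames=[2,4]
Step 6: ref 2 → HIT, frames=[2,4]
Step 7: ref 2 → HIT, frames=[2,4]
Step 8: ref 4 → HIT, frames=[2,4]
Step 9: ref 4 → HIT, frames=[2,4]
Total faults: 4

Answer: 4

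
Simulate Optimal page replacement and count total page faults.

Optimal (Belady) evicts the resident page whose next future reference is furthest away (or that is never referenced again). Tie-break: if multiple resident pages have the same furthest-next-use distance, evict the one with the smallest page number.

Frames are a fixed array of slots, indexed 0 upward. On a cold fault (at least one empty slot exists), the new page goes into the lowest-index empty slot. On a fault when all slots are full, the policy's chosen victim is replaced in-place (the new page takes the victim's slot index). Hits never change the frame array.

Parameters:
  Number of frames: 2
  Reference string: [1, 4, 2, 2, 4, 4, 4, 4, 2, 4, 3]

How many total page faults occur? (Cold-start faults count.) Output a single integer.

Answer: 4

Derivation:
Step 0: ref 1 → FAULT, frames=[1,-]
Step 1: ref 4 → FAULT, frames=[1,4]
Step 2: ref 2 → FAULT (evict 1), frames=[2,4]
Step 3: ref 2 → HIT, frames=[2,4]
Step 4: ref 4 → HIT, frames=[2,4]
Step 5: ref 4 → HIT, frames=[2,4]
Step 6: ref 4 → HIT, frames=[2,4]
Step 7: ref 4 → HIT, frames=[2,4]
Step 8: ref 2 → HIT, frames=[2,4]
Step 9: ref 4 → HIT, frames=[2,4]
Step 10: ref 3 → FAULT (evict 2), frames=[3,4]
Total faults: 4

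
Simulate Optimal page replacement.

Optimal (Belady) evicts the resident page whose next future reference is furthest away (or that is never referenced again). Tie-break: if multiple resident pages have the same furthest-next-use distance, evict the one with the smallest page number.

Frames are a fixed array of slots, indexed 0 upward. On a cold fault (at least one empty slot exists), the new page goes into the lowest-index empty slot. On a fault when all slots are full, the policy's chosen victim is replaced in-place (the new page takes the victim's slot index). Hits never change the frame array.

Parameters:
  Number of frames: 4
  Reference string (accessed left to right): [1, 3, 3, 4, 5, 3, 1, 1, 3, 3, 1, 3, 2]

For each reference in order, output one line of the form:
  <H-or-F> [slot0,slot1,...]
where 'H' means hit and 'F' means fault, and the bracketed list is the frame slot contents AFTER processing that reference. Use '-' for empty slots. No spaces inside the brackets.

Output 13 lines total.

F [1,-,-,-]
F [1,3,-,-]
H [1,3,-,-]
F [1,3,4,-]
F [1,3,4,5]
H [1,3,4,5]
H [1,3,4,5]
H [1,3,4,5]
H [1,3,4,5]
H [1,3,4,5]
H [1,3,4,5]
H [1,3,4,5]
F [2,3,4,5]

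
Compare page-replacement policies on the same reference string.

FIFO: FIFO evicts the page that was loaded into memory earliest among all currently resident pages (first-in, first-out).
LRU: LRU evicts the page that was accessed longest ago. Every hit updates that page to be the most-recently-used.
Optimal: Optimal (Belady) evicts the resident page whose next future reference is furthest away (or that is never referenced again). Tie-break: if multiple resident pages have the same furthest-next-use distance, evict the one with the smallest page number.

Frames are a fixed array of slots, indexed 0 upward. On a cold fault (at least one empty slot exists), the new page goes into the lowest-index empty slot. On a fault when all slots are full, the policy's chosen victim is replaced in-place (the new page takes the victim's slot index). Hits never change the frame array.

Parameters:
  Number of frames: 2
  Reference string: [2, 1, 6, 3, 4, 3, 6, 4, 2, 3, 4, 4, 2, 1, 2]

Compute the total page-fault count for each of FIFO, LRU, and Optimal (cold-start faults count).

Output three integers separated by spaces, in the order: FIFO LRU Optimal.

--- FIFO ---
  step 0: ref 2 -> FAULT, frames=[2,-] (faults so far: 1)
  step 1: ref 1 -> FAULT, frames=[2,1] (faults so far: 2)
  step 2: ref 6 -> FAULT, evict 2, frames=[6,1] (faults so far: 3)
  step 3: ref 3 -> FAULT, evict 1, frames=[6,3] (faults so far: 4)
  step 4: ref 4 -> FAULT, evict 6, frames=[4,3] (faults so far: 5)
  step 5: ref 3 -> HIT, frames=[4,3] (faults so far: 5)
  step 6: ref 6 -> FAULT, evict 3, frames=[4,6] (faults so far: 6)
  step 7: ref 4 -> HIT, frames=[4,6] (faults so far: 6)
  step 8: ref 2 -> FAULT, evict 4, frames=[2,6] (faults so far: 7)
  step 9: ref 3 -> FAULT, evict 6, frames=[2,3] (faults so far: 8)
  step 10: ref 4 -> FAULT, evict 2, frames=[4,3] (faults so far: 9)
  step 11: ref 4 -> HIT, frames=[4,3] (faults so far: 9)
  step 12: ref 2 -> FAULT, evict 3, frames=[4,2] (faults so far: 10)
  step 13: ref 1 -> FAULT, evict 4, frames=[1,2] (faults so far: 11)
  step 14: ref 2 -> HIT, frames=[1,2] (faults so far: 11)
  FIFO total faults: 11
--- LRU ---
  step 0: ref 2 -> FAULT, frames=[2,-] (faults so far: 1)
  step 1: ref 1 -> FAULT, frames=[2,1] (faults so far: 2)
  step 2: ref 6 -> FAULT, evict 2, frames=[6,1] (faults so far: 3)
  step 3: ref 3 -> FAULT, evict 1, frames=[6,3] (faults so far: 4)
  step 4: ref 4 -> FAULT, evict 6, frames=[4,3] (faults so far: 5)
  step 5: ref 3 -> HIT, frames=[4,3] (faults so far: 5)
  step 6: ref 6 -> FAULT, evict 4, frames=[6,3] (faults so far: 6)
  step 7: ref 4 -> FAULT, evict 3, frames=[6,4] (faults so far: 7)
  step 8: ref 2 -> FAULT, evict 6, frames=[2,4] (faults so far: 8)
  step 9: ref 3 -> FAULT, evict 4, frames=[2,3] (faults so far: 9)
  step 10: ref 4 -> FAULT, evict 2, frames=[4,3] (faults so far: 10)
  step 11: ref 4 -> HIT, frames=[4,3] (faults so far: 10)
  step 12: ref 2 -> FAULT, evict 3, frames=[4,2] (faults so far: 11)
  step 13: ref 1 -> FAULT, evict 4, frames=[1,2] (faults so far: 12)
  step 14: ref 2 -> HIT, frames=[1,2] (faults so far: 12)
  LRU total faults: 12
--- Optimal ---
  step 0: ref 2 -> FAULT, frames=[2,-] (faults so far: 1)
  step 1: ref 1 -> FAULT, frames=[2,1] (faults so far: 2)
  step 2: ref 6 -> FAULT, evict 1, frames=[2,6] (faults so far: 3)
  step 3: ref 3 -> FAULT, evict 2, frames=[3,6] (faults so far: 4)
  step 4: ref 4 -> FAULT, evict 6, frames=[3,4] (faults so far: 5)
  step 5: ref 3 -> HIT, frames=[3,4] (faults so far: 5)
  step 6: ref 6 -> FAULT, evict 3, frames=[6,4] (faults so far: 6)
  step 7: ref 4 -> HIT, frames=[6,4] (faults so far: 6)
  step 8: ref 2 -> FAULT, evict 6, frames=[2,4] (faults so far: 7)
  step 9: ref 3 -> FAULT, evict 2, frames=[3,4] (faults so far: 8)
  step 10: ref 4 -> HIT, frames=[3,4] (faults so far: 8)
  step 11: ref 4 -> HIT, frames=[3,4] (faults so far: 8)
  step 12: ref 2 -> FAULT, evict 3, frames=[2,4] (faults so far: 9)
  step 13: ref 1 -> FAULT, evict 4, frames=[2,1] (faults so far: 10)
  step 14: ref 2 -> HIT, frames=[2,1] (faults so far: 10)
  Optimal total faults: 10

Answer: 11 12 10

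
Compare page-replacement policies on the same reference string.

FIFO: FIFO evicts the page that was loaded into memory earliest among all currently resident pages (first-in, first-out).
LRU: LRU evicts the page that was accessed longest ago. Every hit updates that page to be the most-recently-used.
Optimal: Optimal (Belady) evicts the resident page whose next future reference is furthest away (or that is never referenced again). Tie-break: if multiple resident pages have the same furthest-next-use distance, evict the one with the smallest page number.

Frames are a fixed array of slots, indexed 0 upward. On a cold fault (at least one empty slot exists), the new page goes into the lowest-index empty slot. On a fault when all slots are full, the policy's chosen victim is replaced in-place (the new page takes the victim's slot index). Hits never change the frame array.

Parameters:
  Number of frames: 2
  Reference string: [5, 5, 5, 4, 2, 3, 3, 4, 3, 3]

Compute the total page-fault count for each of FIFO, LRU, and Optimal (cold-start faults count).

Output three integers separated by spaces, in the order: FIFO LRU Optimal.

--- FIFO ---
  step 0: ref 5 -> FAULT, frames=[5,-] (faults so far: 1)
  step 1: ref 5 -> HIT, frames=[5,-] (faults so far: 1)
  step 2: ref 5 -> HIT, frames=[5,-] (faults so far: 1)
  step 3: ref 4 -> FAULT, frames=[5,4] (faults so far: 2)
  step 4: ref 2 -> FAULT, evict 5, frames=[2,4] (faults so far: 3)
  step 5: ref 3 -> FAULT, evict 4, frames=[2,3] (faults so far: 4)
  step 6: ref 3 -> HIT, frames=[2,3] (faults so far: 4)
  step 7: ref 4 -> FAULT, evict 2, frames=[4,3] (faults so far: 5)
  step 8: ref 3 -> HIT, frames=[4,3] (faults so far: 5)
  step 9: ref 3 -> HIT, frames=[4,3] (faults so far: 5)
  FIFO total faults: 5
--- LRU ---
  step 0: ref 5 -> FAULT, frames=[5,-] (faults so far: 1)
  step 1: ref 5 -> HIT, frames=[5,-] (faults so far: 1)
  step 2: ref 5 -> HIT, frames=[5,-] (faults so far: 1)
  step 3: ref 4 -> FAULT, frames=[5,4] (faults so far: 2)
  step 4: ref 2 -> FAULT, evict 5, frames=[2,4] (faults so far: 3)
  step 5: ref 3 -> FAULT, evict 4, frames=[2,3] (faults so far: 4)
  step 6: ref 3 -> HIT, frames=[2,3] (faults so far: 4)
  step 7: ref 4 -> FAULT, evict 2, frames=[4,3] (faults so far: 5)
  step 8: ref 3 -> HIT, frames=[4,3] (faults so far: 5)
  step 9: ref 3 -> HIT, frames=[4,3] (faults so far: 5)
  LRU total faults: 5
--- Optimal ---
  step 0: ref 5 -> FAULT, frames=[5,-] (faults so far: 1)
  step 1: ref 5 -> HIT, frames=[5,-] (faults so far: 1)
  step 2: ref 5 -> HIT, frames=[5,-] (faults so far: 1)
  step 3: ref 4 -> FAULT, frames=[5,4] (faults so far: 2)
  step 4: ref 2 -> FAULT, evict 5, frames=[2,4] (faults so far: 3)
  step 5: ref 3 -> FAULT, evict 2, frames=[3,4] (faults so far: 4)
  step 6: ref 3 -> HIT, frames=[3,4] (faults so far: 4)
  step 7: ref 4 -> HIT, frames=[3,4] (faults so far: 4)
  step 8: ref 3 -> HIT, frames=[3,4] (faults so far: 4)
  step 9: ref 3 -> HIT, frames=[3,4] (faults so far: 4)
  Optimal total faults: 4

Answer: 5 5 4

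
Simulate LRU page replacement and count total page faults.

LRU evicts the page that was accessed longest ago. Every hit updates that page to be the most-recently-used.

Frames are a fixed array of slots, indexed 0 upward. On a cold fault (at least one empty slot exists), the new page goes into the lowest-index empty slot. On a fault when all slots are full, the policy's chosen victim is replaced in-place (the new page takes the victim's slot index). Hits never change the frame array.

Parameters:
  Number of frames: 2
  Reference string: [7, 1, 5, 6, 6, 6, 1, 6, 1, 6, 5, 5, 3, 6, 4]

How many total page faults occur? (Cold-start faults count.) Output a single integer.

Answer: 9

Derivation:
Step 0: ref 7 → FAULT, frames=[7,-]
Step 1: ref 1 → FAULT, frames=[7,1]
Step 2: ref 5 → FAULT (evict 7), frames=[5,1]
Step 3: ref 6 → FAULT (evict 1), frames=[5,6]
Step 4: ref 6 → HIT, frames=[5,6]
Step 5: ref 6 → HIT, frames=[5,6]
Step 6: ref 1 → FAULT (evict 5), frames=[1,6]
Step 7: ref 6 → HIT, frames=[1,6]
Step 8: ref 1 → HIT, frames=[1,6]
Step 9: ref 6 → HIT, frames=[1,6]
Step 10: ref 5 → FAULT (evict 1), frames=[5,6]
Step 11: ref 5 → HIT, frames=[5,6]
Step 12: ref 3 → FAULT (evict 6), frames=[5,3]
Step 13: ref 6 → FAULT (evict 5), frames=[6,3]
Step 14: ref 4 → FAULT (evict 3), frames=[6,4]
Total faults: 9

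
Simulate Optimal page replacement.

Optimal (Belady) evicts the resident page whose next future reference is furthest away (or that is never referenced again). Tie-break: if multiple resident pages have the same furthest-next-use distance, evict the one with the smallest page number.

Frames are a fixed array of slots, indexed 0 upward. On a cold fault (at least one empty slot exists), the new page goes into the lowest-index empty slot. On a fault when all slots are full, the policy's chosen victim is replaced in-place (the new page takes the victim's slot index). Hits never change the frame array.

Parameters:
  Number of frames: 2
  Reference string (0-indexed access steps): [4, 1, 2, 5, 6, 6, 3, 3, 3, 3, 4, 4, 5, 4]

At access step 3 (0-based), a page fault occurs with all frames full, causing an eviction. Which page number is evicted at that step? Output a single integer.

Step 0: ref 4 -> FAULT, frames=[4,-]
Step 1: ref 1 -> FAULT, frames=[4,1]
Step 2: ref 2 -> FAULT, evict 1, frames=[4,2]
Step 3: ref 5 -> FAULT, evict 2, frames=[4,5]
At step 3: evicted page 2

Answer: 2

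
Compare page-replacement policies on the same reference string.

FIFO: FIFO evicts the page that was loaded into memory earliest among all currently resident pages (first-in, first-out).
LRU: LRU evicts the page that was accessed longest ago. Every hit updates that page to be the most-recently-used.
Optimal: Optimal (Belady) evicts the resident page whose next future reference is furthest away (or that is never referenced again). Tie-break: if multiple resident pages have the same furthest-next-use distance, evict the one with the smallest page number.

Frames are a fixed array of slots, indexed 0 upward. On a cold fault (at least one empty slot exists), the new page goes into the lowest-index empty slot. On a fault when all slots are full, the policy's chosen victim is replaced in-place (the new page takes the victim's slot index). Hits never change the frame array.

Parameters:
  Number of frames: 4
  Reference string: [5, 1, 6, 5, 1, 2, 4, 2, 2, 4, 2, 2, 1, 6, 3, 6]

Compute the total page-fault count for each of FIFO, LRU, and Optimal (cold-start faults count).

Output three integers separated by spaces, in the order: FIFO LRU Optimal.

--- FIFO ---
  step 0: ref 5 -> FAULT, frames=[5,-,-,-] (faults so far: 1)
  step 1: ref 1 -> FAULT, frames=[5,1,-,-] (faults so far: 2)
  step 2: ref 6 -> FAULT, frames=[5,1,6,-] (faults so far: 3)
  step 3: ref 5 -> HIT, frames=[5,1,6,-] (faults so far: 3)
  step 4: ref 1 -> HIT, frames=[5,1,6,-] (faults so far: 3)
  step 5: ref 2 -> FAULT, frames=[5,1,6,2] (faults so far: 4)
  step 6: ref 4 -> FAULT, evict 5, frames=[4,1,6,2] (faults so far: 5)
  step 7: ref 2 -> HIT, frames=[4,1,6,2] (faults so far: 5)
  step 8: ref 2 -> HIT, frames=[4,1,6,2] (faults so far: 5)
  step 9: ref 4 -> HIT, frames=[4,1,6,2] (faults so far: 5)
  step 10: ref 2 -> HIT, frames=[4,1,6,2] (faults so far: 5)
  step 11: ref 2 -> HIT, frames=[4,1,6,2] (faults so far: 5)
  step 12: ref 1 -> HIT, frames=[4,1,6,2] (faults so far: 5)
  step 13: ref 6 -> HIT, frames=[4,1,6,2] (faults so far: 5)
  step 14: ref 3 -> FAULT, evict 1, frames=[4,3,6,2] (faults so far: 6)
  step 15: ref 6 -> HIT, frames=[4,3,6,2] (faults so far: 6)
  FIFO total faults: 6
--- LRU ---
  step 0: ref 5 -> FAULT, frames=[5,-,-,-] (faults so far: 1)
  step 1: ref 1 -> FAULT, frames=[5,1,-,-] (faults so far: 2)
  step 2: ref 6 -> FAULT, frames=[5,1,6,-] (faults so far: 3)
  step 3: ref 5 -> HIT, frames=[5,1,6,-] (faults so far: 3)
  step 4: ref 1 -> HIT, frames=[5,1,6,-] (faults so far: 3)
  step 5: ref 2 -> FAULT, frames=[5,1,6,2] (faults so far: 4)
  step 6: ref 4 -> FAULT, evict 6, frames=[5,1,4,2] (faults so far: 5)
  step 7: ref 2 -> HIT, frames=[5,1,4,2] (faults so far: 5)
  step 8: ref 2 -> HIT, frames=[5,1,4,2] (faults so far: 5)
  step 9: ref 4 -> HIT, frames=[5,1,4,2] (faults so far: 5)
  step 10: ref 2 -> HIT, frames=[5,1,4,2] (faults so far: 5)
  step 11: ref 2 -> HIT, frames=[5,1,4,2] (faults so far: 5)
  step 12: ref 1 -> HIT, frames=[5,1,4,2] (faults so far: 5)
  step 13: ref 6 -> FAULT, evict 5, frames=[6,1,4,2] (faults so far: 6)
  step 14: ref 3 -> FAULT, evict 4, frames=[6,1,3,2] (faults so far: 7)
  step 15: ref 6 -> HIT, frames=[6,1,3,2] (faults so far: 7)
  LRU total faults: 7
--- Optimal ---
  step 0: ref 5 -> FAULT, frames=[5,-,-,-] (faults so far: 1)
  step 1: ref 1 -> FAULT, frames=[5,1,-,-] (faults so far: 2)
  step 2: ref 6 -> FAULT, frames=[5,1,6,-] (faults so far: 3)
  step 3: ref 5 -> HIT, frames=[5,1,6,-] (faults so far: 3)
  step 4: ref 1 -> HIT, frames=[5,1,6,-] (faults so far: 3)
  step 5: ref 2 -> FAULT, frames=[5,1,6,2] (faults so far: 4)
  step 6: ref 4 -> FAULT, evict 5, frames=[4,1,6,2] (faults so far: 5)
  step 7: ref 2 -> HIT, frames=[4,1,6,2] (faults so far: 5)
  step 8: ref 2 -> HIT, frames=[4,1,6,2] (faults so far: 5)
  step 9: ref 4 -> HIT, frames=[4,1,6,2] (faults so far: 5)
  step 10: ref 2 -> HIT, frames=[4,1,6,2] (faults so far: 5)
  step 11: ref 2 -> HIT, frames=[4,1,6,2] (faults so far: 5)
  step 12: ref 1 -> HIT, frames=[4,1,6,2] (faults so far: 5)
  step 13: ref 6 -> HIT, frames=[4,1,6,2] (faults so far: 5)
  step 14: ref 3 -> FAULT, evict 1, frames=[4,3,6,2] (faults so far: 6)
  step 15: ref 6 -> HIT, frames=[4,3,6,2] (faults so far: 6)
  Optimal total faults: 6

Answer: 6 7 6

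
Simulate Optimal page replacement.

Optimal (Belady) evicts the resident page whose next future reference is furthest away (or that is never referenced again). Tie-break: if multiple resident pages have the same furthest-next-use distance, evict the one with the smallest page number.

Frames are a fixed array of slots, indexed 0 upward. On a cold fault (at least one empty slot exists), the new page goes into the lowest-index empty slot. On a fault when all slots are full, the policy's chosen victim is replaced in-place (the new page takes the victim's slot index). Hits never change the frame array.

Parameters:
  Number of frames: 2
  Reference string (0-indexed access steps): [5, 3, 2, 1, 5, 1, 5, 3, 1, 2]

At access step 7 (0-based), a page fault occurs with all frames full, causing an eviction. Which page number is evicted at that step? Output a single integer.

Step 0: ref 5 -> FAULT, frames=[5,-]
Step 1: ref 3 -> FAULT, frames=[5,3]
Step 2: ref 2 -> FAULT, evict 3, frames=[5,2]
Step 3: ref 1 -> FAULT, evict 2, frames=[5,1]
Step 4: ref 5 -> HIT, frames=[5,1]
Step 5: ref 1 -> HIT, frames=[5,1]
Step 6: ref 5 -> HIT, frames=[5,1]
Step 7: ref 3 -> FAULT, evict 5, frames=[3,1]
At step 7: evicted page 5

Answer: 5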